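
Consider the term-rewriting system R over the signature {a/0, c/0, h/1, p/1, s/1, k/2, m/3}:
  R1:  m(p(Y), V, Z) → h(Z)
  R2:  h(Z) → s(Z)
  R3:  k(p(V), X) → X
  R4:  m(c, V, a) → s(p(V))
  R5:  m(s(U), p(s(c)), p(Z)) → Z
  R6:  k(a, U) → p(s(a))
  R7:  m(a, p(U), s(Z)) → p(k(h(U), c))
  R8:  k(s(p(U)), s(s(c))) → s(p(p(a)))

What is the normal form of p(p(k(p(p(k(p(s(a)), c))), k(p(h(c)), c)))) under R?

1. p(p(k(p(p(k(p(s(a)), c))), k(p(h(c)), c))))  →  p(p(k(p(h(c)), c)))   [R3 at 1.1]
2. p(p(k(p(h(c)), c)))  →  p(p(c))   [R3 at 1.1]

p(p(c))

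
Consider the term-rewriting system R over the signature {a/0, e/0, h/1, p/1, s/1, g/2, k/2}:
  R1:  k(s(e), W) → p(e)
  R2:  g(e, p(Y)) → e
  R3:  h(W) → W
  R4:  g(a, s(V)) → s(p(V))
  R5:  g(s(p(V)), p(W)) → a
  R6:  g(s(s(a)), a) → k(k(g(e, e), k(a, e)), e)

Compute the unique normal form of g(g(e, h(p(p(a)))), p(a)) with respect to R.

e

1. g(g(e, h(p(p(a)))), p(a))  →  g(g(e, p(p(a))), p(a))   [R3 at 1.2]
2. g(g(e, p(p(a))), p(a))  →  g(e, p(a))   [R2 at 1]
3. g(e, p(a))  →  e   [R2 at ε]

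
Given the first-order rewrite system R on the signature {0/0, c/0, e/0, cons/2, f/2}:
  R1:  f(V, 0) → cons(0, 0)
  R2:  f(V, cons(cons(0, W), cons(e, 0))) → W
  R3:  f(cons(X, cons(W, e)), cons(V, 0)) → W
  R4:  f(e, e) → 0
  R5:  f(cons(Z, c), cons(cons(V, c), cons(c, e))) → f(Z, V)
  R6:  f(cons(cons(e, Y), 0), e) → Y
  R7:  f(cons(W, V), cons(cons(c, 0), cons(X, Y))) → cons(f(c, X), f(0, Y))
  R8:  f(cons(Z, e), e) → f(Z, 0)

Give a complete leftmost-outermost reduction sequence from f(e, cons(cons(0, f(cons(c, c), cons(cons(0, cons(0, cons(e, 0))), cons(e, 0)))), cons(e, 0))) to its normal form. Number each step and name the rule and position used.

1. f(e, cons(cons(0, f(cons(c, c), cons(cons(0, cons(0, cons(e, 0))), cons(e, 0)))), cons(e, 0)))  →  f(cons(c, c), cons(cons(0, cons(0, cons(e, 0))), cons(e, 0)))   [R2 at ε]
2. f(cons(c, c), cons(cons(0, cons(0, cons(e, 0))), cons(e, 0)))  →  cons(0, cons(e, 0))   [R2 at ε]

cons(0, cons(e, 0))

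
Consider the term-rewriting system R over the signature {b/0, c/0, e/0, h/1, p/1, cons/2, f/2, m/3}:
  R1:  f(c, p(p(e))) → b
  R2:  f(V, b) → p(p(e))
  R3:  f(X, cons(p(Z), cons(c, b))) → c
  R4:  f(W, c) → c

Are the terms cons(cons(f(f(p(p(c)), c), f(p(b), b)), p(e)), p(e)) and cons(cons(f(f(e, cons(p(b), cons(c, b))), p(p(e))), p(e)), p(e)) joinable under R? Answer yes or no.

Reduce t₁ = cons(cons(f(f(p(p(c)), c), f(p(b), b)), p(e)), p(e)):
1. cons(cons(f(f(p(p(c)), c), f(p(b), b)), p(e)), p(e))  →  cons(cons(f(c, f(p(b), b)), p(e)), p(e))   [R4 at 1.1.1]
2. cons(cons(f(c, f(p(b), b)), p(e)), p(e))  →  cons(cons(f(c, p(p(e))), p(e)), p(e))   [R2 at 1.1.2]
3. cons(cons(f(c, p(p(e))), p(e)), p(e))  →  cons(cons(b, p(e)), p(e))   [R1 at 1.1]

Reduce t₂ = cons(cons(f(f(e, cons(p(b), cons(c, b))), p(p(e))), p(e)), p(e)):
1. cons(cons(f(f(e, cons(p(b), cons(c, b))), p(p(e))), p(e)), p(e))  →  cons(cons(f(c, p(p(e))), p(e)), p(e))   [R3 at 1.1.1]
2. cons(cons(f(c, p(p(e))), p(e)), p(e))  →  cons(cons(b, p(e)), p(e))   [R1 at 1.1]

yes — NF(t₁) = cons(cons(b, p(e)), p(e)), NF(t₂) = cons(cons(b, p(e)), p(e))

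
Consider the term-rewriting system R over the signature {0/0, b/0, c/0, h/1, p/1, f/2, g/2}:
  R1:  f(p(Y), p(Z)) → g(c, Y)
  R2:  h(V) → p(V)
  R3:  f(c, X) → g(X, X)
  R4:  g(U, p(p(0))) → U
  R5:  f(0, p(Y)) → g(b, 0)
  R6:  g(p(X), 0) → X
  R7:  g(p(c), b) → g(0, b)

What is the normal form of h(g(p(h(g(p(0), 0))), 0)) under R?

1. h(g(p(h(g(p(0), 0))), 0))  →  p(g(p(h(g(p(0), 0))), 0))   [R2 at ε]
2. p(g(p(h(g(p(0), 0))), 0))  →  p(h(g(p(0), 0)))   [R6 at 1]
3. p(h(g(p(0), 0)))  →  p(p(g(p(0), 0)))   [R2 at 1]
4. p(p(g(p(0), 0)))  →  p(p(0))   [R6 at 1.1]

p(p(0))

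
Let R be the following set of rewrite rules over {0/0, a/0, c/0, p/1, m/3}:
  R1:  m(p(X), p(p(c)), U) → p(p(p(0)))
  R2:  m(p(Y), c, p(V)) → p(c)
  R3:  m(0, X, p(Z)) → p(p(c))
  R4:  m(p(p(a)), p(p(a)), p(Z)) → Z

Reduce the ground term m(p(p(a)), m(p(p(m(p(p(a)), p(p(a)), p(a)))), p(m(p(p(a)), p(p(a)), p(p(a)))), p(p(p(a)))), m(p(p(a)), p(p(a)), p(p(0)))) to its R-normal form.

1. m(p(p(a)), m(p(p(m(p(p(a)), p(p(a)), p(a)))), p(m(p(p(a)), p(p(a)), p(p(a)))), p(p(p(a)))), m(p(p(a)), p(p(a)), p(p(0))))  →  m(p(p(a)), m(p(p(a)), p(m(p(p(a)), p(p(a)), p(p(a)))), p(p(p(a)))), m(p(p(a)), p(p(a)), p(p(0))))   [R4 at 2.1.1.1]
2. m(p(p(a)), m(p(p(a)), p(m(p(p(a)), p(p(a)), p(p(a)))), p(p(p(a)))), m(p(p(a)), p(p(a)), p(p(0))))  →  m(p(p(a)), m(p(p(a)), p(p(a)), p(p(p(a)))), m(p(p(a)), p(p(a)), p(p(0))))   [R4 at 2.2.1]
3. m(p(p(a)), m(p(p(a)), p(p(a)), p(p(p(a)))), m(p(p(a)), p(p(a)), p(p(0))))  →  m(p(p(a)), p(p(a)), m(p(p(a)), p(p(a)), p(p(0))))   [R4 at 2]
4. m(p(p(a)), p(p(a)), m(p(p(a)), p(p(a)), p(p(0))))  →  m(p(p(a)), p(p(a)), p(0))   [R4 at 3]
5. m(p(p(a)), p(p(a)), p(0))  →  0   [R4 at ε]

0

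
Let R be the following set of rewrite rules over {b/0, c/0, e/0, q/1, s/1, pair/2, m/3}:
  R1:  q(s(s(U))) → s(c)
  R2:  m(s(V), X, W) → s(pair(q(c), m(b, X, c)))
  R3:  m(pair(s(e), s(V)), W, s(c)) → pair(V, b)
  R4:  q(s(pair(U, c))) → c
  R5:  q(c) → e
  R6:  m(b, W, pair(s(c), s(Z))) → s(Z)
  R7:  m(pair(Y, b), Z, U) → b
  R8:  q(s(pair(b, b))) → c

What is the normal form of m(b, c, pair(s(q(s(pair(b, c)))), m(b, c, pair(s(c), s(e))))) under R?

s(e)

1. m(b, c, pair(s(q(s(pair(b, c)))), m(b, c, pair(s(c), s(e)))))  →  m(b, c, pair(s(c), m(b, c, pair(s(c), s(e)))))   [R4 at 3.1.1]
2. m(b, c, pair(s(c), m(b, c, pair(s(c), s(e)))))  →  m(b, c, pair(s(c), s(e)))   [R6 at 3.2]
3. m(b, c, pair(s(c), s(e)))  →  s(e)   [R6 at ε]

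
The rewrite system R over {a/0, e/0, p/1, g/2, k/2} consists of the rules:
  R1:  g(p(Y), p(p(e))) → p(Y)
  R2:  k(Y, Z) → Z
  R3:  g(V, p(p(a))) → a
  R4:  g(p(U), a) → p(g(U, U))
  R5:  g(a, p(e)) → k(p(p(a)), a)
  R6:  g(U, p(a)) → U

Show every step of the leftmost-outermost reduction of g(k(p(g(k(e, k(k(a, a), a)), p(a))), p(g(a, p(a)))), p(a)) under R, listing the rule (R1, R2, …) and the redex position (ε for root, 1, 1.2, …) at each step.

1. g(k(p(g(k(e, k(k(a, a), a)), p(a))), p(g(a, p(a)))), p(a))  →  k(p(g(k(e, k(k(a, a), a)), p(a))), p(g(a, p(a))))   [R6 at ε]
2. k(p(g(k(e, k(k(a, a), a)), p(a))), p(g(a, p(a))))  →  p(g(a, p(a)))   [R2 at ε]
3. p(g(a, p(a)))  →  p(a)   [R6 at 1]

p(a)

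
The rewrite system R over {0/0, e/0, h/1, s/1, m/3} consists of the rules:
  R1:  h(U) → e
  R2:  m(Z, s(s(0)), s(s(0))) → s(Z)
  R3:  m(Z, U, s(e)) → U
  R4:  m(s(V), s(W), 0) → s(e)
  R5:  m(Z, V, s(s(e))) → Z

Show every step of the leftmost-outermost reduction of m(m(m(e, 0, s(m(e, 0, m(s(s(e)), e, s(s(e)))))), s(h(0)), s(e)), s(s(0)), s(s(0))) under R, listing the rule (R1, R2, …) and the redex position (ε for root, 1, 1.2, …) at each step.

s(s(e))

1. m(m(m(e, 0, s(m(e, 0, m(s(s(e)), e, s(s(e)))))), s(h(0)), s(e)), s(s(0)), s(s(0)))  →  s(m(m(e, 0, s(m(e, 0, m(s(s(e)), e, s(s(e)))))), s(h(0)), s(e)))   [R2 at ε]
2. s(m(m(e, 0, s(m(e, 0, m(s(s(e)), e, s(s(e)))))), s(h(0)), s(e)))  →  s(s(h(0)))   [R3 at 1]
3. s(s(h(0)))  →  s(s(e))   [R1 at 1.1]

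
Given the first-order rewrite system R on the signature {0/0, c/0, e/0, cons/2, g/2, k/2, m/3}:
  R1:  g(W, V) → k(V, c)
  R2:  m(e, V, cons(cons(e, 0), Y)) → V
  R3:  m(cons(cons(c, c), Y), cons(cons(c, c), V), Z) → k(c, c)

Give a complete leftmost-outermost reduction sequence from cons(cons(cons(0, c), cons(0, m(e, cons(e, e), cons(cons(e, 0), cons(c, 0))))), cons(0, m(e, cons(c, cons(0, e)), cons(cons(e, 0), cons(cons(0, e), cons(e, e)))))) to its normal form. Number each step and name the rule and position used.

cons(cons(cons(0, c), cons(0, cons(e, e))), cons(0, cons(c, cons(0, e))))

1. cons(cons(cons(0, c), cons(0, m(e, cons(e, e), cons(cons(e, 0), cons(c, 0))))), cons(0, m(e, cons(c, cons(0, e)), cons(cons(e, 0), cons(cons(0, e), cons(e, e))))))  →  cons(cons(cons(0, c), cons(0, cons(e, e))), cons(0, m(e, cons(c, cons(0, e)), cons(cons(e, 0), cons(cons(0, e), cons(e, e))))))   [R2 at 1.2.2]
2. cons(cons(cons(0, c), cons(0, cons(e, e))), cons(0, m(e, cons(c, cons(0, e)), cons(cons(e, 0), cons(cons(0, e), cons(e, e))))))  →  cons(cons(cons(0, c), cons(0, cons(e, e))), cons(0, cons(c, cons(0, e))))   [R2 at 2.2]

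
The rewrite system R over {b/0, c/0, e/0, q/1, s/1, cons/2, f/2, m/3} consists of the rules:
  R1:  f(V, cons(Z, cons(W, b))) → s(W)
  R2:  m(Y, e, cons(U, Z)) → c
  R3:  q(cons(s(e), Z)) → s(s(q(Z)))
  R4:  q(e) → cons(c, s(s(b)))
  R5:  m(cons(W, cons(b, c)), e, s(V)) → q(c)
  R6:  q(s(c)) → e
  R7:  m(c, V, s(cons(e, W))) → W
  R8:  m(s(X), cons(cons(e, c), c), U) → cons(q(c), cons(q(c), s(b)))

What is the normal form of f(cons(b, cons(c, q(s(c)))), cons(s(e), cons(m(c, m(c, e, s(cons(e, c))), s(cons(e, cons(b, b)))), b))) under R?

s(cons(b, b))

1. f(cons(b, cons(c, q(s(c)))), cons(s(e), cons(m(c, m(c, e, s(cons(e, c))), s(cons(e, cons(b, b)))), b)))  →  s(m(c, m(c, e, s(cons(e, c))), s(cons(e, cons(b, b)))))   [R1 at ε]
2. s(m(c, m(c, e, s(cons(e, c))), s(cons(e, cons(b, b)))))  →  s(cons(b, b))   [R7 at 1]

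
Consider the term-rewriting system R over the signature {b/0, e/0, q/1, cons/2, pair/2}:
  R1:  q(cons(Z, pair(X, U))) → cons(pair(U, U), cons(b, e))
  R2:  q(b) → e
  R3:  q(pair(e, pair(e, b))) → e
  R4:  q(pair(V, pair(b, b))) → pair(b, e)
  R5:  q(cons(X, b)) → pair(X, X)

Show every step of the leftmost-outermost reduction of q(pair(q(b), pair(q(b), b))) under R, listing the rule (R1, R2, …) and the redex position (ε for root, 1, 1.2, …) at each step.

1. q(pair(q(b), pair(q(b), b)))  →  q(pair(e, pair(q(b), b)))   [R2 at 1.1]
2. q(pair(e, pair(q(b), b)))  →  q(pair(e, pair(e, b)))   [R2 at 1.2.1]
3. q(pair(e, pair(e, b)))  →  e   [R3 at ε]

e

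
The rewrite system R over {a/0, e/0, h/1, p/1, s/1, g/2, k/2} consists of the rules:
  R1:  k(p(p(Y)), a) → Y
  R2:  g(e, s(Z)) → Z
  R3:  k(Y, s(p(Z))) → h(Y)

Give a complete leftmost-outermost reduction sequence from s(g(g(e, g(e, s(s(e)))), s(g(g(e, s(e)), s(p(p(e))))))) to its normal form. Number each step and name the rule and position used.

s(p(p(e)))

1. s(g(g(e, g(e, s(s(e)))), s(g(g(e, s(e)), s(p(p(e)))))))  →  s(g(g(e, s(e)), s(g(g(e, s(e)), s(p(p(e)))))))   [R2 at 1.1.2]
2. s(g(g(e, s(e)), s(g(g(e, s(e)), s(p(p(e)))))))  →  s(g(e, s(g(g(e, s(e)), s(p(p(e)))))))   [R2 at 1.1]
3. s(g(e, s(g(g(e, s(e)), s(p(p(e)))))))  →  s(g(g(e, s(e)), s(p(p(e)))))   [R2 at 1]
4. s(g(g(e, s(e)), s(p(p(e)))))  →  s(g(e, s(p(p(e)))))   [R2 at 1.1]
5. s(g(e, s(p(p(e)))))  →  s(p(p(e)))   [R2 at 1]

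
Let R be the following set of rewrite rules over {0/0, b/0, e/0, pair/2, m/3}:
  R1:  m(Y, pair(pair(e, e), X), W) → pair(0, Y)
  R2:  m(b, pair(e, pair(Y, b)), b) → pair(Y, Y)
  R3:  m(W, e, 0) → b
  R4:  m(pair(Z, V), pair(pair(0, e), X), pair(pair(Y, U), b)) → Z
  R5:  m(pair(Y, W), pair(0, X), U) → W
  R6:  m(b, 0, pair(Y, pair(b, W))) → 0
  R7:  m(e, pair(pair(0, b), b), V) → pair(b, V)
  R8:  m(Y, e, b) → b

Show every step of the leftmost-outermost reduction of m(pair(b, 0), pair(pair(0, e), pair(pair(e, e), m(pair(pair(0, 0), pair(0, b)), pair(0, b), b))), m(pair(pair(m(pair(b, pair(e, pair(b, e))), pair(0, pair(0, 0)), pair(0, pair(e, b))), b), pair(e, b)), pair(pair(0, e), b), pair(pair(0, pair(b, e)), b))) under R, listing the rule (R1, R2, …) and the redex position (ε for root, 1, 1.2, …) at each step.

b

1. m(pair(b, 0), pair(pair(0, e), pair(pair(e, e), m(pair(pair(0, 0), pair(0, b)), pair(0, b), b))), m(pair(pair(m(pair(b, pair(e, pair(b, e))), pair(0, pair(0, 0)), pair(0, pair(e, b))), b), pair(e, b)), pair(pair(0, e), b), pair(pair(0, pair(b, e)), b)))  →  m(pair(b, 0), pair(pair(0, e), pair(pair(e, e), pair(0, b))), m(pair(pair(m(pair(b, pair(e, pair(b, e))), pair(0, pair(0, 0)), pair(0, pair(e, b))), b), pair(e, b)), pair(pair(0, e), b), pair(pair(0, pair(b, e)), b)))   [R5 at 2.2.2]
2. m(pair(b, 0), pair(pair(0, e), pair(pair(e, e), pair(0, b))), m(pair(pair(m(pair(b, pair(e, pair(b, e))), pair(0, pair(0, 0)), pair(0, pair(e, b))), b), pair(e, b)), pair(pair(0, e), b), pair(pair(0, pair(b, e)), b)))  →  m(pair(b, 0), pair(pair(0, e), pair(pair(e, e), pair(0, b))), pair(m(pair(b, pair(e, pair(b, e))), pair(0, pair(0, 0)), pair(0, pair(e, b))), b))   [R4 at 3]
3. m(pair(b, 0), pair(pair(0, e), pair(pair(e, e), pair(0, b))), pair(m(pair(b, pair(e, pair(b, e))), pair(0, pair(0, 0)), pair(0, pair(e, b))), b))  →  m(pair(b, 0), pair(pair(0, e), pair(pair(e, e), pair(0, b))), pair(pair(e, pair(b, e)), b))   [R5 at 3.1]
4. m(pair(b, 0), pair(pair(0, e), pair(pair(e, e), pair(0, b))), pair(pair(e, pair(b, e)), b))  →  b   [R4 at ε]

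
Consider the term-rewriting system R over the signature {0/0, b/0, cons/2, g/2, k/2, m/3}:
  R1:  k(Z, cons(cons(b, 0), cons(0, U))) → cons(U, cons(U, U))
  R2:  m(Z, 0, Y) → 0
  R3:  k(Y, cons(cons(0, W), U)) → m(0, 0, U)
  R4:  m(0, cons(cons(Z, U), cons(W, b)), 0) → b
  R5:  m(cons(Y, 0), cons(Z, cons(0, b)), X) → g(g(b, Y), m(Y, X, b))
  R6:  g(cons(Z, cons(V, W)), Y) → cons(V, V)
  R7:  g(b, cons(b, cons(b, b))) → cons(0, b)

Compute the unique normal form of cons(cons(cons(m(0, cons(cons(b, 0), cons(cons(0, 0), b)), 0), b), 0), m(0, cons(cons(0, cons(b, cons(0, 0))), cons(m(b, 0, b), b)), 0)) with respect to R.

1. cons(cons(cons(m(0, cons(cons(b, 0), cons(cons(0, 0), b)), 0), b), 0), m(0, cons(cons(0, cons(b, cons(0, 0))), cons(m(b, 0, b), b)), 0))  →  cons(cons(cons(b, b), 0), m(0, cons(cons(0, cons(b, cons(0, 0))), cons(m(b, 0, b), b)), 0))   [R4 at 1.1.1]
2. cons(cons(cons(b, b), 0), m(0, cons(cons(0, cons(b, cons(0, 0))), cons(m(b, 0, b), b)), 0))  →  cons(cons(cons(b, b), 0), b)   [R4 at 2]

cons(cons(cons(b, b), 0), b)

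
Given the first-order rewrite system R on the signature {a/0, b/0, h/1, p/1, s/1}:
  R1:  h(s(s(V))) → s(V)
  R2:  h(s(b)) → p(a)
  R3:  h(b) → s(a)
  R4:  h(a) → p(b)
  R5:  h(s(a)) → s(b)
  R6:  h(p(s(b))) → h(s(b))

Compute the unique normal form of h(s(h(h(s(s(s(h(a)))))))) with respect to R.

s(p(b))

1. h(s(h(h(s(s(s(h(a))))))))  →  h(s(h(s(s(h(a))))))   [R1 at 1.1.1]
2. h(s(h(s(s(h(a))))))  →  h(s(s(h(a))))   [R1 at 1.1]
3. h(s(s(h(a))))  →  s(h(a))   [R1 at ε]
4. s(h(a))  →  s(p(b))   [R4 at 1]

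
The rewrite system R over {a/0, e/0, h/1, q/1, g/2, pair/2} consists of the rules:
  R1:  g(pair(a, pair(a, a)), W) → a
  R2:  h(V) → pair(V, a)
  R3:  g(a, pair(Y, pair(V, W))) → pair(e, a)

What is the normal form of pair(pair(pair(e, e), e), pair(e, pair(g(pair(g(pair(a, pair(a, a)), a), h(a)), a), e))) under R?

pair(pair(pair(e, e), e), pair(e, pair(a, e)))

1. pair(pair(pair(e, e), e), pair(e, pair(g(pair(g(pair(a, pair(a, a)), a), h(a)), a), e)))  →  pair(pair(pair(e, e), e), pair(e, pair(g(pair(a, h(a)), a), e)))   [R1 at 2.2.1.1.1]
2. pair(pair(pair(e, e), e), pair(e, pair(g(pair(a, h(a)), a), e)))  →  pair(pair(pair(e, e), e), pair(e, pair(g(pair(a, pair(a, a)), a), e)))   [R2 at 2.2.1.1.2]
3. pair(pair(pair(e, e), e), pair(e, pair(g(pair(a, pair(a, a)), a), e)))  →  pair(pair(pair(e, e), e), pair(e, pair(a, e)))   [R1 at 2.2.1]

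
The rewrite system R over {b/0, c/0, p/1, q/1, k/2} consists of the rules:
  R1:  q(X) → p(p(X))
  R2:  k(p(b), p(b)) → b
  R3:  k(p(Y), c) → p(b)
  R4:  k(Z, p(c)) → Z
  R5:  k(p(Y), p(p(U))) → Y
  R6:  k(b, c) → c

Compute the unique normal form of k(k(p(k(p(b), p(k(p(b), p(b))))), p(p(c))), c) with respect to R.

1. k(k(p(k(p(b), p(k(p(b), p(b))))), p(p(c))), c)  →  k(k(p(b), p(k(p(b), p(b)))), c)   [R5 at 1]
2. k(k(p(b), p(k(p(b), p(b)))), c)  →  k(k(p(b), p(b)), c)   [R2 at 1.2.1]
3. k(k(p(b), p(b)), c)  →  k(b, c)   [R2 at 1]
4. k(b, c)  →  c   [R6 at ε]

c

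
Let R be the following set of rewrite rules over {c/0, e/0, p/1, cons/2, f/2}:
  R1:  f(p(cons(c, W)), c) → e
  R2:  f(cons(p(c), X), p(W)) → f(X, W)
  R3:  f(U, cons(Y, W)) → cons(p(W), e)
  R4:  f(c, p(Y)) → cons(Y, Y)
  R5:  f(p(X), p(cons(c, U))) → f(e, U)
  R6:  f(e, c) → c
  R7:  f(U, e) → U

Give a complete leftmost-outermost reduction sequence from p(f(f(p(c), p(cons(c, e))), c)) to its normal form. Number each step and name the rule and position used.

p(c)

1. p(f(f(p(c), p(cons(c, e))), c))  →  p(f(f(e, e), c))   [R5 at 1.1]
2. p(f(f(e, e), c))  →  p(f(e, c))   [R7 at 1.1]
3. p(f(e, c))  →  p(c)   [R6 at 1]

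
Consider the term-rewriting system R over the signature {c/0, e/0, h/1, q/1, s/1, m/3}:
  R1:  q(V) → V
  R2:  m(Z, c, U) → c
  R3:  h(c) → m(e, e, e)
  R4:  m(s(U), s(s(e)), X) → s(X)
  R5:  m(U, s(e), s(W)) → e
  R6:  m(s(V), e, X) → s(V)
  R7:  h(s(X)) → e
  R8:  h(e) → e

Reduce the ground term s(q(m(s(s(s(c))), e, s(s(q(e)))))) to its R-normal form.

1. s(q(m(s(s(s(c))), e, s(s(q(e))))))  →  s(m(s(s(s(c))), e, s(s(q(e)))))   [R1 at 1]
2. s(m(s(s(s(c))), e, s(s(q(e)))))  →  s(s(s(s(c))))   [R6 at 1]

s(s(s(s(c))))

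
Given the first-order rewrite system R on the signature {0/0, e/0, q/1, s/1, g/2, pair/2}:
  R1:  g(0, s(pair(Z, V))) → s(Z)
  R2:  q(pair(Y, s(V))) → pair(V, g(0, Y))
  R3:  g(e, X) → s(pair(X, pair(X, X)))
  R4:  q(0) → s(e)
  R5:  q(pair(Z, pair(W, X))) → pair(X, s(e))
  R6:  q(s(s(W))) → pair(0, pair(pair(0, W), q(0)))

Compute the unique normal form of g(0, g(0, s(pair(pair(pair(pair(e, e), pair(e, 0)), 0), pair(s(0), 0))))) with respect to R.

s(pair(pair(e, e), pair(e, 0)))

1. g(0, g(0, s(pair(pair(pair(pair(e, e), pair(e, 0)), 0), pair(s(0), 0)))))  →  g(0, s(pair(pair(pair(e, e), pair(e, 0)), 0)))   [R1 at 2]
2. g(0, s(pair(pair(pair(e, e), pair(e, 0)), 0)))  →  s(pair(pair(e, e), pair(e, 0)))   [R1 at ε]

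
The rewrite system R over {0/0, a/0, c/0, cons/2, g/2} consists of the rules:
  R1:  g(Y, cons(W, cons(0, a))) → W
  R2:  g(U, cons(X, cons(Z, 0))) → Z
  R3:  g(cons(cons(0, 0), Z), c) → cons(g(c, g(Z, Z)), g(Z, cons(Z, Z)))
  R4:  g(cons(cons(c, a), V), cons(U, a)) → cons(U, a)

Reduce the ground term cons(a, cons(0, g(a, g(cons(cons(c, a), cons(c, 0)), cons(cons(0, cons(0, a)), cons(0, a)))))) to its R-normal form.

cons(a, cons(0, 0))

1. cons(a, cons(0, g(a, g(cons(cons(c, a), cons(c, 0)), cons(cons(0, cons(0, a)), cons(0, a))))))  →  cons(a, cons(0, g(a, cons(0, cons(0, a)))))   [R1 at 2.2.2]
2. cons(a, cons(0, g(a, cons(0, cons(0, a)))))  →  cons(a, cons(0, 0))   [R1 at 2.2]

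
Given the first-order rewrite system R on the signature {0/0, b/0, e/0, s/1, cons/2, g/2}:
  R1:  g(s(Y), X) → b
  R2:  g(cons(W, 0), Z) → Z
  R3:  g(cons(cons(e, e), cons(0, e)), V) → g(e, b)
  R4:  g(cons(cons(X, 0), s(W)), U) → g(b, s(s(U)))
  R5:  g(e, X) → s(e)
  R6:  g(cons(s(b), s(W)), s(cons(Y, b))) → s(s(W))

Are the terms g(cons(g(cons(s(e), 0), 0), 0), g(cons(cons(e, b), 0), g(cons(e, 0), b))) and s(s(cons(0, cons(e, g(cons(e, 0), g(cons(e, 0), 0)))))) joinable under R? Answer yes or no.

Reduce t₁ = g(cons(g(cons(s(e), 0), 0), 0), g(cons(cons(e, b), 0), g(cons(e, 0), b))):
1. g(cons(g(cons(s(e), 0), 0), 0), g(cons(cons(e, b), 0), g(cons(e, 0), b)))  →  g(cons(cons(e, b), 0), g(cons(e, 0), b))   [R2 at ε]
2. g(cons(cons(e, b), 0), g(cons(e, 0), b))  →  g(cons(e, 0), b)   [R2 at ε]
3. g(cons(e, 0), b)  →  b   [R2 at ε]

Reduce t₂ = s(s(cons(0, cons(e, g(cons(e, 0), g(cons(e, 0), 0)))))):
1. s(s(cons(0, cons(e, g(cons(e, 0), g(cons(e, 0), 0))))))  →  s(s(cons(0, cons(e, g(cons(e, 0), 0)))))   [R2 at 1.1.2.2]
2. s(s(cons(0, cons(e, g(cons(e, 0), 0)))))  →  s(s(cons(0, cons(e, 0))))   [R2 at 1.1.2.2]

no — NF(t₁) = b, NF(t₂) = s(s(cons(0, cons(e, 0))))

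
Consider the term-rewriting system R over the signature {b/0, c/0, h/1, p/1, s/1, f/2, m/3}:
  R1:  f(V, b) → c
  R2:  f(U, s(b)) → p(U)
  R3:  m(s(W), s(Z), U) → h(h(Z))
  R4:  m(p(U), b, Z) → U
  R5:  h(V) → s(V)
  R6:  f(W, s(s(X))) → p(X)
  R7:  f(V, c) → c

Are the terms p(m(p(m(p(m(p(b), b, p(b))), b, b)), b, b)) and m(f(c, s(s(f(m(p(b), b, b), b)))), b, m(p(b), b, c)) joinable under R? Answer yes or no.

no — NF(t₁) = p(b), NF(t₂) = c

Reduce t₁ = p(m(p(m(p(m(p(b), b, p(b))), b, b)), b, b)):
1. p(m(p(m(p(m(p(b), b, p(b))), b, b)), b, b))  →  p(m(p(m(p(b), b, p(b))), b, b))   [R4 at 1]
2. p(m(p(m(p(b), b, p(b))), b, b))  →  p(m(p(b), b, p(b)))   [R4 at 1]
3. p(m(p(b), b, p(b)))  →  p(b)   [R4 at 1]

Reduce t₂ = m(f(c, s(s(f(m(p(b), b, b), b)))), b, m(p(b), b, c)):
1. m(f(c, s(s(f(m(p(b), b, b), b)))), b, m(p(b), b, c))  →  m(p(f(m(p(b), b, b), b)), b, m(p(b), b, c))   [R6 at 1]
2. m(p(f(m(p(b), b, b), b)), b, m(p(b), b, c))  →  f(m(p(b), b, b), b)   [R4 at ε]
3. f(m(p(b), b, b), b)  →  c   [R1 at ε]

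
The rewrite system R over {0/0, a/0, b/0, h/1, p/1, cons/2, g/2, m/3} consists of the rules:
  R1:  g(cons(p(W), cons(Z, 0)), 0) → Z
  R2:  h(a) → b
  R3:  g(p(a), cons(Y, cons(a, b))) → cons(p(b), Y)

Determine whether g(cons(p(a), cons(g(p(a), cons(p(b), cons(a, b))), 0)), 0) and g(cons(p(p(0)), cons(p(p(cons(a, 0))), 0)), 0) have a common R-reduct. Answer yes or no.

no — NF(t₁) = cons(p(b), p(b)), NF(t₂) = p(p(cons(a, 0)))

Reduce t₁ = g(cons(p(a), cons(g(p(a), cons(p(b), cons(a, b))), 0)), 0):
1. g(cons(p(a), cons(g(p(a), cons(p(b), cons(a, b))), 0)), 0)  →  g(p(a), cons(p(b), cons(a, b)))   [R1 at ε]
2. g(p(a), cons(p(b), cons(a, b)))  →  cons(p(b), p(b))   [R3 at ε]

Reduce t₂ = g(cons(p(p(0)), cons(p(p(cons(a, 0))), 0)), 0):
1. g(cons(p(p(0)), cons(p(p(cons(a, 0))), 0)), 0)  →  p(p(cons(a, 0)))   [R1 at ε]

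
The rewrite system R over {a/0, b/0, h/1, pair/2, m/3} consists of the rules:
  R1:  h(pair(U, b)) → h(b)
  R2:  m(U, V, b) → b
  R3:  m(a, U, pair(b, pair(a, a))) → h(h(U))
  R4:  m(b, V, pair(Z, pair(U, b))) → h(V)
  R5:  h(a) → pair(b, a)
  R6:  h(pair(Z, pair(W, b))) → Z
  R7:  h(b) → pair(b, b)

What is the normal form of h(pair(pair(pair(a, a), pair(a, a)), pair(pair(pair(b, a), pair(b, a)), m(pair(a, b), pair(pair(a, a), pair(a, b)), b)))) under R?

pair(pair(a, a), pair(a, a))

1. h(pair(pair(pair(a, a), pair(a, a)), pair(pair(pair(b, a), pair(b, a)), m(pair(a, b), pair(pair(a, a), pair(a, b)), b))))  →  h(pair(pair(pair(a, a), pair(a, a)), pair(pair(pair(b, a), pair(b, a)), b)))   [R2 at 1.2.2]
2. h(pair(pair(pair(a, a), pair(a, a)), pair(pair(pair(b, a), pair(b, a)), b)))  →  pair(pair(a, a), pair(a, a))   [R6 at ε]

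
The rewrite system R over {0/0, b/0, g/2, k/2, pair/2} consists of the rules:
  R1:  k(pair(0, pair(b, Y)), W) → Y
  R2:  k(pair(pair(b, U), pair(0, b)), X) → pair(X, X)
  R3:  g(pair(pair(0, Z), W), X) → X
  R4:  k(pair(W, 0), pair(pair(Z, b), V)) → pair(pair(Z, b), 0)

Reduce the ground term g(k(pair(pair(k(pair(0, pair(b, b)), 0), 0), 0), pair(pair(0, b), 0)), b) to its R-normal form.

1. g(k(pair(pair(k(pair(0, pair(b, b)), 0), 0), 0), pair(pair(0, b), 0)), b)  →  g(pair(pair(0, b), 0), b)   [R4 at 1]
2. g(pair(pair(0, b), 0), b)  →  b   [R3 at ε]

b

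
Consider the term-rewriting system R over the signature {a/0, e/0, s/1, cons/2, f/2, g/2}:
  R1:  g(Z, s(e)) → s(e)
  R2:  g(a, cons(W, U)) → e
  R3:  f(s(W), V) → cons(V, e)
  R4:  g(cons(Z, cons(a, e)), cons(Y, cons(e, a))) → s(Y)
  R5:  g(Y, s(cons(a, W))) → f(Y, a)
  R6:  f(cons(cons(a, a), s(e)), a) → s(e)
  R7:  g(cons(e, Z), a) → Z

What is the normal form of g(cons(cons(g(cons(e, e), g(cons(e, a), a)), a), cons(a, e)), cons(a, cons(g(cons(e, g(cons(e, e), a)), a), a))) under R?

s(a)

1. g(cons(cons(g(cons(e, e), g(cons(e, a), a)), a), cons(a, e)), cons(a, cons(g(cons(e, g(cons(e, e), a)), a), a)))  →  g(cons(cons(g(cons(e, e), a), a), cons(a, e)), cons(a, cons(g(cons(e, g(cons(e, e), a)), a), a)))   [R7 at 1.1.1.2]
2. g(cons(cons(g(cons(e, e), a), a), cons(a, e)), cons(a, cons(g(cons(e, g(cons(e, e), a)), a), a)))  →  g(cons(cons(e, a), cons(a, e)), cons(a, cons(g(cons(e, g(cons(e, e), a)), a), a)))   [R7 at 1.1.1]
3. g(cons(cons(e, a), cons(a, e)), cons(a, cons(g(cons(e, g(cons(e, e), a)), a), a)))  →  g(cons(cons(e, a), cons(a, e)), cons(a, cons(g(cons(e, e), a), a)))   [R7 at 2.2.1]
4. g(cons(cons(e, a), cons(a, e)), cons(a, cons(g(cons(e, e), a), a)))  →  g(cons(cons(e, a), cons(a, e)), cons(a, cons(e, a)))   [R7 at 2.2.1]
5. g(cons(cons(e, a), cons(a, e)), cons(a, cons(e, a)))  →  s(a)   [R4 at ε]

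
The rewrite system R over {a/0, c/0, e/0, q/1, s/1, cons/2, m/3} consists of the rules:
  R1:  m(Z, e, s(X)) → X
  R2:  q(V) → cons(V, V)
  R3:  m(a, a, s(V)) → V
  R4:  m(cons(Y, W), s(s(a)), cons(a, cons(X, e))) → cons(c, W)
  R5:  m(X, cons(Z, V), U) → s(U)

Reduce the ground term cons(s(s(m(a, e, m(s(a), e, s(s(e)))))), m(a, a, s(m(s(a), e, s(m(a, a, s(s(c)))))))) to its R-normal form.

cons(s(s(e)), s(c))

1. cons(s(s(m(a, e, m(s(a), e, s(s(e)))))), m(a, a, s(m(s(a), e, s(m(a, a, s(s(c))))))))  →  cons(s(s(m(a, e, s(e)))), m(a, a, s(m(s(a), e, s(m(a, a, s(s(c))))))))   [R1 at 1.1.1.3]
2. cons(s(s(m(a, e, s(e)))), m(a, a, s(m(s(a), e, s(m(a, a, s(s(c))))))))  →  cons(s(s(e)), m(a, a, s(m(s(a), e, s(m(a, a, s(s(c))))))))   [R1 at 1.1.1]
3. cons(s(s(e)), m(a, a, s(m(s(a), e, s(m(a, a, s(s(c))))))))  →  cons(s(s(e)), m(s(a), e, s(m(a, a, s(s(c))))))   [R3 at 2]
4. cons(s(s(e)), m(s(a), e, s(m(a, a, s(s(c))))))  →  cons(s(s(e)), m(a, a, s(s(c))))   [R1 at 2]
5. cons(s(s(e)), m(a, a, s(s(c))))  →  cons(s(s(e)), s(c))   [R3 at 2]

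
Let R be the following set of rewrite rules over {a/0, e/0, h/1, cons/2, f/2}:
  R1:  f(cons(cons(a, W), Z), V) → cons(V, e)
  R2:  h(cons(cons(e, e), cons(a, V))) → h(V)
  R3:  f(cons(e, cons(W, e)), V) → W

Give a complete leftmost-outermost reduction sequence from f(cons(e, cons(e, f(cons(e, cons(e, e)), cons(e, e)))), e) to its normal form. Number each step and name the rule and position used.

1. f(cons(e, cons(e, f(cons(e, cons(e, e)), cons(e, e)))), e)  →  f(cons(e, cons(e, e)), e)   [R3 at 1.2.2]
2. f(cons(e, cons(e, e)), e)  →  e   [R3 at ε]

e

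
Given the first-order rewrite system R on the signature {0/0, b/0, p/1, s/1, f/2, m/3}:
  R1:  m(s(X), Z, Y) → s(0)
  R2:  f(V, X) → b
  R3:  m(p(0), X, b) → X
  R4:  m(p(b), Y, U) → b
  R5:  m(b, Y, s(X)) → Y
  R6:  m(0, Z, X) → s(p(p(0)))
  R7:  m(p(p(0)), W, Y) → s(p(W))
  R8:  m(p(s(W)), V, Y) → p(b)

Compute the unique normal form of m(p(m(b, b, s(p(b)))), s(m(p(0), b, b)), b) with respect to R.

b

1. m(p(m(b, b, s(p(b)))), s(m(p(0), b, b)), b)  →  m(p(b), s(m(p(0), b, b)), b)   [R5 at 1.1]
2. m(p(b), s(m(p(0), b, b)), b)  →  b   [R4 at ε]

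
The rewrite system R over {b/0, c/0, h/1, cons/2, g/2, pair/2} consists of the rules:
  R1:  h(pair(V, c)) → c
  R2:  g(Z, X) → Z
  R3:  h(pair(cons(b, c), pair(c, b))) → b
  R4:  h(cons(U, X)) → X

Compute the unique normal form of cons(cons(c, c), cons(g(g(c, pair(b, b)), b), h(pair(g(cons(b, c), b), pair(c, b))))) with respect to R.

cons(cons(c, c), cons(c, b))

1. cons(cons(c, c), cons(g(g(c, pair(b, b)), b), h(pair(g(cons(b, c), b), pair(c, b)))))  →  cons(cons(c, c), cons(g(c, pair(b, b)), h(pair(g(cons(b, c), b), pair(c, b)))))   [R2 at 2.1]
2. cons(cons(c, c), cons(g(c, pair(b, b)), h(pair(g(cons(b, c), b), pair(c, b)))))  →  cons(cons(c, c), cons(c, h(pair(g(cons(b, c), b), pair(c, b)))))   [R2 at 2.1]
3. cons(cons(c, c), cons(c, h(pair(g(cons(b, c), b), pair(c, b)))))  →  cons(cons(c, c), cons(c, h(pair(cons(b, c), pair(c, b)))))   [R2 at 2.2.1.1]
4. cons(cons(c, c), cons(c, h(pair(cons(b, c), pair(c, b)))))  →  cons(cons(c, c), cons(c, b))   [R3 at 2.2]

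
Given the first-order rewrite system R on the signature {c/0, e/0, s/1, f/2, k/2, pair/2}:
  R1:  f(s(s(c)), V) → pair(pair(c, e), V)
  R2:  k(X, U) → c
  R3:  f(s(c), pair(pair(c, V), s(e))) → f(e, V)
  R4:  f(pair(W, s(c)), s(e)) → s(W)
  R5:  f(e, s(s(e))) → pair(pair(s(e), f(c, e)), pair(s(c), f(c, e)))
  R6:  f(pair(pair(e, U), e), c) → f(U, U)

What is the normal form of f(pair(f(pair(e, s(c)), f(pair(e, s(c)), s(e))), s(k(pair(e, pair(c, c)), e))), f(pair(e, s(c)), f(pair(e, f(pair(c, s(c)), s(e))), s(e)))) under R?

s(s(e))

1. f(pair(f(pair(e, s(c)), f(pair(e, s(c)), s(e))), s(k(pair(e, pair(c, c)), e))), f(pair(e, s(c)), f(pair(e, f(pair(c, s(c)), s(e))), s(e))))  →  f(pair(f(pair(e, s(c)), s(e)), s(k(pair(e, pair(c, c)), e))), f(pair(e, s(c)), f(pair(e, f(pair(c, s(c)), s(e))), s(e))))   [R4 at 1.1.2]
2. f(pair(f(pair(e, s(c)), s(e)), s(k(pair(e, pair(c, c)), e))), f(pair(e, s(c)), f(pair(e, f(pair(c, s(c)), s(e))), s(e))))  →  f(pair(s(e), s(k(pair(e, pair(c, c)), e))), f(pair(e, s(c)), f(pair(e, f(pair(c, s(c)), s(e))), s(e))))   [R4 at 1.1]
3. f(pair(s(e), s(k(pair(e, pair(c, c)), e))), f(pair(e, s(c)), f(pair(e, f(pair(c, s(c)), s(e))), s(e))))  →  f(pair(s(e), s(c)), f(pair(e, s(c)), f(pair(e, f(pair(c, s(c)), s(e))), s(e))))   [R2 at 1.2.1]
4. f(pair(s(e), s(c)), f(pair(e, s(c)), f(pair(e, f(pair(c, s(c)), s(e))), s(e))))  →  f(pair(s(e), s(c)), f(pair(e, s(c)), f(pair(e, s(c)), s(e))))   [R4 at 2.2.1.2]
5. f(pair(s(e), s(c)), f(pair(e, s(c)), f(pair(e, s(c)), s(e))))  →  f(pair(s(e), s(c)), f(pair(e, s(c)), s(e)))   [R4 at 2.2]
6. f(pair(s(e), s(c)), f(pair(e, s(c)), s(e)))  →  f(pair(s(e), s(c)), s(e))   [R4 at 2]
7. f(pair(s(e), s(c)), s(e))  →  s(s(e))   [R4 at ε]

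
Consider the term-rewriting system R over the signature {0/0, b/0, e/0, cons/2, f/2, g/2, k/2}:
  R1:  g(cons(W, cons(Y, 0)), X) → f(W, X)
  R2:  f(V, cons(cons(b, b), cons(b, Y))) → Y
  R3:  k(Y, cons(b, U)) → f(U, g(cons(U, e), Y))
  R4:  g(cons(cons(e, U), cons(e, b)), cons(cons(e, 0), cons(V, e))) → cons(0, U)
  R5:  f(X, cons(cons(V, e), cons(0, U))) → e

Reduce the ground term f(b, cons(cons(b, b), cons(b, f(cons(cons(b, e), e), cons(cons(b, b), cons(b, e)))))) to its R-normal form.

e

1. f(b, cons(cons(b, b), cons(b, f(cons(cons(b, e), e), cons(cons(b, b), cons(b, e))))))  →  f(cons(cons(b, e), e), cons(cons(b, b), cons(b, e)))   [R2 at ε]
2. f(cons(cons(b, e), e), cons(cons(b, b), cons(b, e)))  →  e   [R2 at ε]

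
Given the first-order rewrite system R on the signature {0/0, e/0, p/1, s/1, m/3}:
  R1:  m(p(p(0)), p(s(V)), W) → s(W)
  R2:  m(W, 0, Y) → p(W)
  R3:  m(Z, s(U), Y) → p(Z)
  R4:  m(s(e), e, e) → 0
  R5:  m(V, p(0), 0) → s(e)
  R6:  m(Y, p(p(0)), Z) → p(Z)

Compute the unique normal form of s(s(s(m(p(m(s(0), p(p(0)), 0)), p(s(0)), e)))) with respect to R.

1. s(s(s(m(p(m(s(0), p(p(0)), 0)), p(s(0)), e))))  →  s(s(s(m(p(p(0)), p(s(0)), e))))   [R6 at 1.1.1.1.1]
2. s(s(s(m(p(p(0)), p(s(0)), e))))  →  s(s(s(s(e))))   [R1 at 1.1.1]

s(s(s(s(e))))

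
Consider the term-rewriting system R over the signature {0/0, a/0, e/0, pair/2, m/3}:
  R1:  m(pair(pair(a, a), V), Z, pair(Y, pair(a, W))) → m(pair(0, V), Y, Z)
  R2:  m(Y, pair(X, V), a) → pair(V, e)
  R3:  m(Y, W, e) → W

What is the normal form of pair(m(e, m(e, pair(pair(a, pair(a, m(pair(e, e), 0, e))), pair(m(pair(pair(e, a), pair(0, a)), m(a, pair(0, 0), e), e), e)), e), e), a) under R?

1. pair(m(e, m(e, pair(pair(a, pair(a, m(pair(e, e), 0, e))), pair(m(pair(pair(e, a), pair(0, a)), m(a, pair(0, 0), e), e), e)), e), e), a)  →  pair(m(e, pair(pair(a, pair(a, m(pair(e, e), 0, e))), pair(m(pair(pair(e, a), pair(0, a)), m(a, pair(0, 0), e), e), e)), e), a)   [R3 at 1]
2. pair(m(e, pair(pair(a, pair(a, m(pair(e, e), 0, e))), pair(m(pair(pair(e, a), pair(0, a)), m(a, pair(0, 0), e), e), e)), e), a)  →  pair(pair(pair(a, pair(a, m(pair(e, e), 0, e))), pair(m(pair(pair(e, a), pair(0, a)), m(a, pair(0, 0), e), e), e)), a)   [R3 at 1]
3. pair(pair(pair(a, pair(a, m(pair(e, e), 0, e))), pair(m(pair(pair(e, a), pair(0, a)), m(a, pair(0, 0), e), e), e)), a)  →  pair(pair(pair(a, pair(a, 0)), pair(m(pair(pair(e, a), pair(0, a)), m(a, pair(0, 0), e), e), e)), a)   [R3 at 1.1.2.2]
4. pair(pair(pair(a, pair(a, 0)), pair(m(pair(pair(e, a), pair(0, a)), m(a, pair(0, 0), e), e), e)), a)  →  pair(pair(pair(a, pair(a, 0)), pair(m(a, pair(0, 0), e), e)), a)   [R3 at 1.2.1]
5. pair(pair(pair(a, pair(a, 0)), pair(m(a, pair(0, 0), e), e)), a)  →  pair(pair(pair(a, pair(a, 0)), pair(pair(0, 0), e)), a)   [R3 at 1.2.1]

pair(pair(pair(a, pair(a, 0)), pair(pair(0, 0), e)), a)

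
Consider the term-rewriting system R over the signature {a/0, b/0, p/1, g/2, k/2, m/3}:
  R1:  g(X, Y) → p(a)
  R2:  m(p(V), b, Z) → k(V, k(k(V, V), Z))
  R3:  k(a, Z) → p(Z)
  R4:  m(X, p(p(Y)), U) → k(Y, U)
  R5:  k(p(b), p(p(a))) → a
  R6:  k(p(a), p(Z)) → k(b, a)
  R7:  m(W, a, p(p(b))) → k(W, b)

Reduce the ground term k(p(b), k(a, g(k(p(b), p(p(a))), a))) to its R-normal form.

1. k(p(b), k(a, g(k(p(b), p(p(a))), a)))  →  k(p(b), p(g(k(p(b), p(p(a))), a)))   [R3 at 2]
2. k(p(b), p(g(k(p(b), p(p(a))), a)))  →  k(p(b), p(p(a)))   [R1 at 2.1]
3. k(p(b), p(p(a)))  →  a   [R5 at ε]

a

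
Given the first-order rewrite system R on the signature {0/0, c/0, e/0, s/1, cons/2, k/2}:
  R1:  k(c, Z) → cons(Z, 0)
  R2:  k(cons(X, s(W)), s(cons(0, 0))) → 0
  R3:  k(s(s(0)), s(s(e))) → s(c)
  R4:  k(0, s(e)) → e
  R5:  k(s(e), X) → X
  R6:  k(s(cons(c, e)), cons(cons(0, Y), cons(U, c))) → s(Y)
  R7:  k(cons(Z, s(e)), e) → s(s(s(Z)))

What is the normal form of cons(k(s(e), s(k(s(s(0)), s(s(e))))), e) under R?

1. cons(k(s(e), s(k(s(s(0)), s(s(e))))), e)  →  cons(s(k(s(s(0)), s(s(e)))), e)   [R5 at 1]
2. cons(s(k(s(s(0)), s(s(e)))), e)  →  cons(s(s(c)), e)   [R3 at 1.1]

cons(s(s(c)), e)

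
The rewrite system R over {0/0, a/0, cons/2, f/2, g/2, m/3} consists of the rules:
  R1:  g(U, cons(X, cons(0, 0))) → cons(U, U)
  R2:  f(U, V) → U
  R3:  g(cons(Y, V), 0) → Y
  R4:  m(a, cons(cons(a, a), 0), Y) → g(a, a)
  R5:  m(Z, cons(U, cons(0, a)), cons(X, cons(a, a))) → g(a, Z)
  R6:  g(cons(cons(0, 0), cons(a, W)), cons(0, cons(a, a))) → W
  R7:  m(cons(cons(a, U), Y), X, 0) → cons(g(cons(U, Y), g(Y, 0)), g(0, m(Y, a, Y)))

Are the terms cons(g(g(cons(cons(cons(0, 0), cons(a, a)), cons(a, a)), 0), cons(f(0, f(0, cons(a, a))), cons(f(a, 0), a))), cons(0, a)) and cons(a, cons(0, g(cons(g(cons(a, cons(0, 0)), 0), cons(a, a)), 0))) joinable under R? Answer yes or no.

Reduce t₁ = cons(g(g(cons(cons(cons(0, 0), cons(a, a)), cons(a, a)), 0), cons(f(0, f(0, cons(a, a))), cons(f(a, 0), a))), cons(0, a)):
1. cons(g(g(cons(cons(cons(0, 0), cons(a, a)), cons(a, a)), 0), cons(f(0, f(0, cons(a, a))), cons(f(a, 0), a))), cons(0, a))  →  cons(g(cons(cons(0, 0), cons(a, a)), cons(f(0, f(0, cons(a, a))), cons(f(a, 0), a))), cons(0, a))   [R3 at 1.1]
2. cons(g(cons(cons(0, 0), cons(a, a)), cons(f(0, f(0, cons(a, a))), cons(f(a, 0), a))), cons(0, a))  →  cons(g(cons(cons(0, 0), cons(a, a)), cons(0, cons(f(a, 0), a))), cons(0, a))   [R2 at 1.2.1]
3. cons(g(cons(cons(0, 0), cons(a, a)), cons(0, cons(f(a, 0), a))), cons(0, a))  →  cons(g(cons(cons(0, 0), cons(a, a)), cons(0, cons(a, a))), cons(0, a))   [R2 at 1.2.2.1]
4. cons(g(cons(cons(0, 0), cons(a, a)), cons(0, cons(a, a))), cons(0, a))  →  cons(a, cons(0, a))   [R6 at 1]

Reduce t₂ = cons(a, cons(0, g(cons(g(cons(a, cons(0, 0)), 0), cons(a, a)), 0))):
1. cons(a, cons(0, g(cons(g(cons(a, cons(0, 0)), 0), cons(a, a)), 0)))  →  cons(a, cons(0, g(cons(a, cons(0, 0)), 0)))   [R3 at 2.2]
2. cons(a, cons(0, g(cons(a, cons(0, 0)), 0)))  →  cons(a, cons(0, a))   [R3 at 2.2]

yes — NF(t₁) = cons(a, cons(0, a)), NF(t₂) = cons(a, cons(0, a))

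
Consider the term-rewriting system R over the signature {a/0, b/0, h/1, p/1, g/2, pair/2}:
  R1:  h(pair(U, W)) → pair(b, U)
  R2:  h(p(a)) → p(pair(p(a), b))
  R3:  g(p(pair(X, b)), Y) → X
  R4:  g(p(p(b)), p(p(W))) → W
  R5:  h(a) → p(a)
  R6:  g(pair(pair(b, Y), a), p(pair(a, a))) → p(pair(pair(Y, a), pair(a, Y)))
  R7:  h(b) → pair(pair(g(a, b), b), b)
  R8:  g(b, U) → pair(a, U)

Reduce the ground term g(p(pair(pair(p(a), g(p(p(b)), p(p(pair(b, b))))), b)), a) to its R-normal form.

pair(p(a), pair(b, b))

1. g(p(pair(pair(p(a), g(p(p(b)), p(p(pair(b, b))))), b)), a)  →  pair(p(a), g(p(p(b)), p(p(pair(b, b)))))   [R3 at ε]
2. pair(p(a), g(p(p(b)), p(p(pair(b, b)))))  →  pair(p(a), pair(b, b))   [R4 at 2]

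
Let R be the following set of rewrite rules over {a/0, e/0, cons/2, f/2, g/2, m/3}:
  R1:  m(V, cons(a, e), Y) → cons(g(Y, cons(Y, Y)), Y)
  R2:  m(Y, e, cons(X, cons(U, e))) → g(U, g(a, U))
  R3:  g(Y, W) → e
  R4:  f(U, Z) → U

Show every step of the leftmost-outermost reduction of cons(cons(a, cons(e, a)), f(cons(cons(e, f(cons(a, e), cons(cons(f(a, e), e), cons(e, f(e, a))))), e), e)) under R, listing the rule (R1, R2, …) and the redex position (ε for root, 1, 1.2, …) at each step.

cons(cons(a, cons(e, a)), cons(cons(e, cons(a, e)), e))

1. cons(cons(a, cons(e, a)), f(cons(cons(e, f(cons(a, e), cons(cons(f(a, e), e), cons(e, f(e, a))))), e), e))  →  cons(cons(a, cons(e, a)), cons(cons(e, f(cons(a, e), cons(cons(f(a, e), e), cons(e, f(e, a))))), e))   [R4 at 2]
2. cons(cons(a, cons(e, a)), cons(cons(e, f(cons(a, e), cons(cons(f(a, e), e), cons(e, f(e, a))))), e))  →  cons(cons(a, cons(e, a)), cons(cons(e, cons(a, e)), e))   [R4 at 2.1.2]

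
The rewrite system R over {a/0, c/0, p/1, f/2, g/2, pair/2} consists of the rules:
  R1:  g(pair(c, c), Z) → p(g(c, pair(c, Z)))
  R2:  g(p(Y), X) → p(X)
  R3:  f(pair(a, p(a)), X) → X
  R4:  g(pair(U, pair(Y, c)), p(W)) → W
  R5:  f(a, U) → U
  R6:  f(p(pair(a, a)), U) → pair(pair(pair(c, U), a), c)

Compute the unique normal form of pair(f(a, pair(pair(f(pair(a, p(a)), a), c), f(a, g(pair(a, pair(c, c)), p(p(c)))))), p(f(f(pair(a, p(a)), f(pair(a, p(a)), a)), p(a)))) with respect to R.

pair(pair(pair(a, c), p(c)), p(p(a)))

1. pair(f(a, pair(pair(f(pair(a, p(a)), a), c), f(a, g(pair(a, pair(c, c)), p(p(c)))))), p(f(f(pair(a, p(a)), f(pair(a, p(a)), a)), p(a))))  →  pair(pair(pair(f(pair(a, p(a)), a), c), f(a, g(pair(a, pair(c, c)), p(p(c))))), p(f(f(pair(a, p(a)), f(pair(a, p(a)), a)), p(a))))   [R5 at 1]
2. pair(pair(pair(f(pair(a, p(a)), a), c), f(a, g(pair(a, pair(c, c)), p(p(c))))), p(f(f(pair(a, p(a)), f(pair(a, p(a)), a)), p(a))))  →  pair(pair(pair(a, c), f(a, g(pair(a, pair(c, c)), p(p(c))))), p(f(f(pair(a, p(a)), f(pair(a, p(a)), a)), p(a))))   [R3 at 1.1.1]
3. pair(pair(pair(a, c), f(a, g(pair(a, pair(c, c)), p(p(c))))), p(f(f(pair(a, p(a)), f(pair(a, p(a)), a)), p(a))))  →  pair(pair(pair(a, c), g(pair(a, pair(c, c)), p(p(c)))), p(f(f(pair(a, p(a)), f(pair(a, p(a)), a)), p(a))))   [R5 at 1.2]
4. pair(pair(pair(a, c), g(pair(a, pair(c, c)), p(p(c)))), p(f(f(pair(a, p(a)), f(pair(a, p(a)), a)), p(a))))  →  pair(pair(pair(a, c), p(c)), p(f(f(pair(a, p(a)), f(pair(a, p(a)), a)), p(a))))   [R4 at 1.2]
5. pair(pair(pair(a, c), p(c)), p(f(f(pair(a, p(a)), f(pair(a, p(a)), a)), p(a))))  →  pair(pair(pair(a, c), p(c)), p(f(f(pair(a, p(a)), a), p(a))))   [R3 at 2.1.1]
6. pair(pair(pair(a, c), p(c)), p(f(f(pair(a, p(a)), a), p(a))))  →  pair(pair(pair(a, c), p(c)), p(f(a, p(a))))   [R3 at 2.1.1]
7. pair(pair(pair(a, c), p(c)), p(f(a, p(a))))  →  pair(pair(pair(a, c), p(c)), p(p(a)))   [R5 at 2.1]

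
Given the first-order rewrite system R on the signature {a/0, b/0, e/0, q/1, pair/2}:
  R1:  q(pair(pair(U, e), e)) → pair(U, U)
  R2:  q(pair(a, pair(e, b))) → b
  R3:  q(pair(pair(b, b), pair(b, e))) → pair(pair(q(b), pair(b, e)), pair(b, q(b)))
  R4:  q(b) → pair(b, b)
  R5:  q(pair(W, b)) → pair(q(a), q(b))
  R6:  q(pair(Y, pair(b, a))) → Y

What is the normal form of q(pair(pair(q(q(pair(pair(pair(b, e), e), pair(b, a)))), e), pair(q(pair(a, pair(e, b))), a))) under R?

1. q(pair(pair(q(q(pair(pair(pair(b, e), e), pair(b, a)))), e), pair(q(pair(a, pair(e, b))), a)))  →  q(pair(pair(q(pair(pair(b, e), e)), e), pair(q(pair(a, pair(e, b))), a)))   [R6 at 1.1.1.1]
2. q(pair(pair(q(pair(pair(b, e), e)), e), pair(q(pair(a, pair(e, b))), a)))  →  q(pair(pair(pair(b, b), e), pair(q(pair(a, pair(e, b))), a)))   [R1 at 1.1.1]
3. q(pair(pair(pair(b, b), e), pair(q(pair(a, pair(e, b))), a)))  →  q(pair(pair(pair(b, b), e), pair(b, a)))   [R2 at 1.2.1]
4. q(pair(pair(pair(b, b), e), pair(b, a)))  →  pair(pair(b, b), e)   [R6 at ε]

pair(pair(b, b), e)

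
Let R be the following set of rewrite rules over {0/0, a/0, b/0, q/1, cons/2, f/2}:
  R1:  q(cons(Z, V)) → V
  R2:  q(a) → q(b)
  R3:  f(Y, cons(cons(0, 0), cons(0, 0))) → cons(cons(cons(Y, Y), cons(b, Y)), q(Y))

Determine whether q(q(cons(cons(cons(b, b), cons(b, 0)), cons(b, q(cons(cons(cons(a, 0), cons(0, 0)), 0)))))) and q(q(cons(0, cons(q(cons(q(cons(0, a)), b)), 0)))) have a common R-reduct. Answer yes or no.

yes — NF(t₁) = 0, NF(t₂) = 0

Reduce t₁ = q(q(cons(cons(cons(b, b), cons(b, 0)), cons(b, q(cons(cons(cons(a, 0), cons(0, 0)), 0)))))):
1. q(q(cons(cons(cons(b, b), cons(b, 0)), cons(b, q(cons(cons(cons(a, 0), cons(0, 0)), 0))))))  →  q(cons(b, q(cons(cons(cons(a, 0), cons(0, 0)), 0))))   [R1 at 1]
2. q(cons(b, q(cons(cons(cons(a, 0), cons(0, 0)), 0))))  →  q(cons(cons(cons(a, 0), cons(0, 0)), 0))   [R1 at ε]
3. q(cons(cons(cons(a, 0), cons(0, 0)), 0))  →  0   [R1 at ε]

Reduce t₂ = q(q(cons(0, cons(q(cons(q(cons(0, a)), b)), 0)))):
1. q(q(cons(0, cons(q(cons(q(cons(0, a)), b)), 0))))  →  q(cons(q(cons(q(cons(0, a)), b)), 0))   [R1 at 1]
2. q(cons(q(cons(q(cons(0, a)), b)), 0))  →  0   [R1 at ε]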